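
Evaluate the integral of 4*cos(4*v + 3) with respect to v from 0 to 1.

Let u = 4*v + 3, so du = 4 dv. When v = 0, u = 3; when v = 1, u = 7.
The integral becomes ∫ cos(u) du from 3 to 7, with antiderivative sin(u).
Back in v: F(v) = sin(4*v + 3).
Then F(1) - F(0) = (sin(7)) - (sin(3)) = -sin(3) + sin(7).

-sin(3) + sin(7)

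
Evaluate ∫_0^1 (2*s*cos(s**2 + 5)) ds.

sin(6) - sin(5)

Let u = s**2 + 5, so du = 2*s ds. When s = 0, u = 5; when s = 1, u = 6.
The integral becomes ∫ cos(u) du from 5 to 6, with antiderivative sin(u).
Back in s: F(s) = sin(s**2 + 5).
Then F(1) - F(0) = (sin(6)) - (sin(5)) = sin(6) - sin(5).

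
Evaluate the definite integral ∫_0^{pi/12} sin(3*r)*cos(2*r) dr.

Use the identity sin(3*r)cos(2*r) = [sin(5*r) + sin(r)]/2.
An antiderivative is F(r) = -cos(r)/2 - cos(5*r)/10.
Then F(pi/12) - F(0) = (-3*sqrt(6)/20 - sqrt(2)/10) - (-3/5) = -3*sqrt(6)/20 - sqrt(2)/10 + 3/5.

-3*sqrt(6)/20 - sqrt(2)/10 + 3/5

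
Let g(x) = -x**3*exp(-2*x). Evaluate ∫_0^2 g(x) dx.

Integrate by parts 3 times (u = x^3, dv = -exp(-2*x) dx).
An antiderivative is F(x) = (4*x**3 + 6*x**2 + 6*x + 3)*exp(-2*x)/8.
Then F(2) - F(0) = (71*exp(-4)/8) - (3/8) = -3/8 + 71*exp(-4)/8.

-3/8 + 71*exp(-4)/8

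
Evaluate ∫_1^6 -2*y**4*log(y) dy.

622 - 15552*log(6)/5

Integrate by parts once (u = ln y, dv = -2*y**4 dy).
An antiderivative is F(y) = -2*y**5*(5*log(y) - 1)/25.
Then F(6) - F(1) = (15552/25 - 15552*log(6)/5) - (2/25) = 622 - 15552*log(6)/5.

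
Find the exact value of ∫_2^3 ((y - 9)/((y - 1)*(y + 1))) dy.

Factor the denominator: y**2 - 1 = (y + 1)(y - 1).
Partial fractions: (y - 9)/((y - 1)*(y + 1)) = 5/(y + 1) - 4/(y - 1).
An antiderivative is F(y) = -4*log(y - 1) + 5*log(y + 1).
Then F(3) - F(2) = (log(64)) - (5*log(3)) = -5*log(3) + 6*log(2).

-5*log(3) + 6*log(2)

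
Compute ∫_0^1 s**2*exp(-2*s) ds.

(-5 + exp(2))*exp(-2)/4

Integrate by parts twice (u = s^2, dv = exp(-2*s) ds).
An antiderivative is F(s) = (-2*s**2 - 2*s - 1)*exp(-2*s)/4.
Then F(1) - F(0) = (-5*exp(-2)/4) - (-1/4) = (-5 + exp(2))*exp(-2)/4.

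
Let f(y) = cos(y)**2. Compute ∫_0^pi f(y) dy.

pi/2

Use the identity cos^2(y) = (1 + cos(2*y))/2.
An antiderivative is F(y) = y/2 + sin(2*y)/4.
Then F(pi) - F(0) = (pi/2) - (0) = pi/2.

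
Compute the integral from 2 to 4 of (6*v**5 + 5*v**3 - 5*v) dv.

4302

By the power rule, an antiderivative is F(v) = v**6 + 5*v**4/4 - 5*v**2/2.
Then F(4) - F(2) = (4376) - (74) = 4302.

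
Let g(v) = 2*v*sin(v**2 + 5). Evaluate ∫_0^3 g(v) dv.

-cos(14) + cos(5)

Let u = v**2 + 5, so du = 2*v dv. When v = 0, u = 5; when v = 3, u = 14.
The integral becomes ∫ sin(u) du from 5 to 14, with antiderivative -cos(u).
Back in v: F(v) = -cos(v**2 + 5).
Then F(3) - F(0) = (-cos(14)) - (-cos(5)) = -cos(14) + cos(5).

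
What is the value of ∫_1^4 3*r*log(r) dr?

-45/4 + 48*log(2)

Integrate by parts once (u = ln r, dv = 3*r dr).
An antiderivative is F(r) = 3*r**2*(2*log(r) - 1)/4.
Then F(4) - F(1) = (-12 + 48*log(2)) - (-3/4) = -45/4 + 48*log(2).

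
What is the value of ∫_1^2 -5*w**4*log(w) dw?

Integrate by parts once (u = ln w, dv = -5*w**4 dw).
An antiderivative is F(w) = -w**5*(5*log(w) - 1)/5.
Then F(2) - F(1) = (32/5 - 32*log(2)) - (1/5) = 31/5 - 32*log(2).

31/5 - 32*log(2)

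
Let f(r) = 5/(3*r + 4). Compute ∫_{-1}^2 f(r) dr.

5*log(10)/3

An antiderivative is F(r) = 5*log(3*r + 4)/3.
Then F(2) - F(-1) = (5*log(10)/3) - (0) = 5*log(10)/3.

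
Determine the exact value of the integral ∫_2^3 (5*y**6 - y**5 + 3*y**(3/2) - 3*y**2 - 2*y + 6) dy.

By the power rule, an antiderivative is F(y) = 5*y**7/7 - y**6/6 + 6*y**(5/2)/5 - y**3 - y**2 + 6*y.
Then F(3) - F(2) = (54*sqrt(3)/5 + 19917/14) - (24*sqrt(2)/5 + 1696/21) = -24*sqrt(2)/5 + 54*sqrt(3)/5 + 56359/42.

-24*sqrt(2)/5 + 54*sqrt(3)/5 + 56359/42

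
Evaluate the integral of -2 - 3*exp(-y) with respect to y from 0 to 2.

-7 + 3*exp(-2)

An antiderivative is F(y) = -2*y + 3*exp(-y).
Then F(2) - F(0) = (-4 + 3*exp(-2)) - (3) = -7 + 3*exp(-2).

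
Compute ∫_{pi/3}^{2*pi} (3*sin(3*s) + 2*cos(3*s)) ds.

-2

An antiderivative is F(s) = 2*sin(3*s)/3 - cos(3*s).
Then F(2*pi) - F(pi/3) = (-1) - (1) = -2.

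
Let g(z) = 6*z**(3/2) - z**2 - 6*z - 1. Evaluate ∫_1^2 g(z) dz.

By the power rule, an antiderivative is F(z) = 12*z**(5/2)/5 - z**3/3 - 3*z**2 - z.
Then F(2) - F(1) = (-50/3 + 48*sqrt(2)/5) - (-29/15) = -221/15 + 48*sqrt(2)/5.

-221/15 + 48*sqrt(2)/5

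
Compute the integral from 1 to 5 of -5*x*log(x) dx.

Integrate by parts once (u = ln x, dv = -5*x dx).
An antiderivative is F(x) = -5*x**2*(2*log(x) - 1)/4.
Then F(5) - F(1) = (125/4 - 125*log(5)/2) - (5/4) = 30 - 125*log(5)/2.

30 - 125*log(5)/2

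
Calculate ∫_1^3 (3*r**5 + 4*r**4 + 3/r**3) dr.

By the power rule, an antiderivative is F(r) = r**6/2 + 4*r**5/5 - 3/(2*r**2).
Then F(3) - F(1) = (8381/15) - (-1/5) = 8384/15.

8384/15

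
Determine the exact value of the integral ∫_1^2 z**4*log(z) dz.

Integrate by parts once (u = ln z, dv = z**4 dz).
An antiderivative is F(z) = z**5*(5*log(z) - 1)/25.
Then F(2) - F(1) = (-32/25 + 32*log(2)/5) - (-1/25) = -31/25 + 32*log(2)/5.

-31/25 + 32*log(2)/5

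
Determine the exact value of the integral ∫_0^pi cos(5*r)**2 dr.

pi/2

Use the identity cos^2(5*r) = (1 + cos(10*r))/2.
An antiderivative is F(r) = r/2 + sin(10*r)/20.
Then F(pi) - F(0) = (pi/2) - (0) = pi/2.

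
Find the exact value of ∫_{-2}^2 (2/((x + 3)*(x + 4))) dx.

log(25/9)

Factor the denominator: x**2 + 7*x + 12 = (x + 4)(x + 3).
Partial fractions: 2/((x + 3)*(x + 4)) = -2/(x + 4) + 2/(x + 3).
An antiderivative is F(x) = 2*log(x + 3) - 2*log(x + 4).
Then F(2) - F(-2) = (log(25/36)) - (-log(4)) = log(25/9).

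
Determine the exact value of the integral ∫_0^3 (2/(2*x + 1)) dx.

An antiderivative is F(x) = log(2*x + 1).
Then F(3) - F(0) = (log(7)) - (0) = log(7).

log(7)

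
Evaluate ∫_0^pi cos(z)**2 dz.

pi/2

Use the identity cos^2(z) = (1 + cos(2*z))/2.
An antiderivative is F(z) = z/2 + sin(2*z)/4.
Then F(pi) - F(0) = (pi/2) - (0) = pi/2.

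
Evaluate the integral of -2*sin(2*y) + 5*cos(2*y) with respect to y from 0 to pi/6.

An antiderivative is F(y) = 5*sin(2*y)/2 + cos(2*y).
Then F(pi/6) - F(0) = (1/2 + 5*sqrt(3)/4) - (1) = -1/2 + 5*sqrt(3)/4.

-1/2 + 5*sqrt(3)/4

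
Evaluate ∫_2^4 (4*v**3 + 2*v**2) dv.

By the power rule, an antiderivative is F(v) = v**4 + 2*v**3/3.
Then F(4) - F(2) = (896/3) - (64/3) = 832/3.

832/3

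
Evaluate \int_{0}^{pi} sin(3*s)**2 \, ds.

pi/2

Use the identity sin^2(3*s) = (1 - cos(6*s))/2.
An antiderivative is F(s) = s/2 - sin(6*s)/12.
Then F(pi) - F(0) = (pi/2) - (0) = pi/2.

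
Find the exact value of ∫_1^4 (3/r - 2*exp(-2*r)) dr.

An antiderivative is F(r) = 3*log(r) + exp(-2*r).
Then F(4) - F(1) = (exp(-8) + 6*log(2)) - (exp(-2)) = -exp(-2) + exp(-8) + 6*log(2).

-exp(-2) + exp(-8) + 6*log(2)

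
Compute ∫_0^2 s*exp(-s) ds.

Integrate by parts once (u = s, dv = exp(-s) ds).
An antiderivative is F(s) = (-s - 1)*exp(-s).
Then F(2) - F(0) = (-3*exp(-2)) - (-1) = 1 - 3*exp(-2).

1 - 3*exp(-2)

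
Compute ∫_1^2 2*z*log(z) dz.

Integrate by parts once (u = ln z, dv = 2*z dz).
An antiderivative is F(z) = z**2*(2*log(z) - 1)/2.
Then F(2) - F(1) = (-2 + log(16)) - (-1/2) = -3/2 + log(16).

-3/2 + log(16)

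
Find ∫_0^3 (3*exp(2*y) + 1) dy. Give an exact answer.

An antiderivative is F(y) = 3*exp(2*y)/2 + y.
Then F(3) - F(0) = (3 + 3*exp(6)/2) - (3/2) = 3/2 + 3*exp(6)/2.

3/2 + 3*exp(6)/2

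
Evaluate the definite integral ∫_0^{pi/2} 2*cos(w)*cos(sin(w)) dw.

Let u = sin(w), so du = cos(w) dw. When w = 0, u = 0; when w = pi/2, u = 1.
The integral becomes 2·∫ cos(u) du from 0 to 1, with antiderivative 2*sin(u).
Back in w: F(w) = 2*sin(sin(w)).
Then F(pi/2) - F(0) = (2*sin(1)) - (0) = 2*sin(1).

2*sin(1)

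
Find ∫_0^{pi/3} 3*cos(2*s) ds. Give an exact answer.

An antiderivative is F(s) = 3*sin(2*s)/2.
Then F(pi/3) - F(0) = (3*sqrt(3)/4) - (0) = 3*sqrt(3)/4.

3*sqrt(3)/4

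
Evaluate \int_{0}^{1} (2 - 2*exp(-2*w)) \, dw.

An antiderivative is F(w) = 2*w + exp(-2*w).
Then F(1) - F(0) = (exp(-2) + 2) - (1) = exp(-2) + 1.

exp(-2) + 1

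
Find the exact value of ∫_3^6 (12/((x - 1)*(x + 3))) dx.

Factor the denominator: x**2 + 2*x - 3 = (x + 3)(x - 1).
Partial fractions: 12/((x - 1)*(x + 3)) = -3/(x + 3) + 3/(x - 1).
An antiderivative is F(x) = 3*log(x - 1) - 3*log(x + 3).
Then F(6) - F(3) = (-6*log(3) + 3*log(5)) - (-log(27)) = -3*log(3) + 3*log(5).

-3*log(3) + 3*log(5)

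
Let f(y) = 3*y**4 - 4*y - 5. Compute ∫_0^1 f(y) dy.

-32/5

By the power rule, an antiderivative is F(y) = 3*y**5/5 - 2*y**2 - 5*y.
Then F(1) - F(0) = (-32/5) - (0) = -32/5.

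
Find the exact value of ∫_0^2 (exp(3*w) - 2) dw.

An antiderivative is F(w) = exp(3*w)/3 - 2*w.
Then F(2) - F(0) = (-4 + exp(6)/3) - (1/3) = -13/3 + exp(6)/3.

-13/3 + exp(6)/3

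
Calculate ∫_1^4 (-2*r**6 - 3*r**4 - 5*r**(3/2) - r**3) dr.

By the power rule, an antiderivative is F(r) = -2*r**7/7 - 2*r**(5/2) - 3*r**5/5 - r**4/4.
Then F(4) - F(1) = (-189824/35) - (-439/140) = -758857/140.

-758857/140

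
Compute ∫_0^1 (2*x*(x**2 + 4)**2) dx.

Let u = x**2 + 4, so du = 2*x dx. When x = 0, u = 4; when x = 1, u = 5.
The integral becomes ∫ u**2 du from 4 to 5, with antiderivative u**3/3.
Back in x: F(x) = (x**2 + 4)**3/3.
Then F(1) - F(0) = (125/3) - (64/3) = 61/3.

61/3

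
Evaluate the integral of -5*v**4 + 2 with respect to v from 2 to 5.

-3087

By the power rule, an antiderivative is F(v) = -v**5 + 2*v.
Then F(5) - F(2) = (-3115) - (-28) = -3087.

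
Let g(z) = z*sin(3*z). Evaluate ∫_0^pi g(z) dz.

pi/3

Integrate by parts once (u = z, dv = sin(3*z) dz).
An antiderivative is F(z) = -z*cos(3*z)/3 + sin(3*z)/9.
Then F(pi) - F(0) = (pi/3) - (0) = pi/3.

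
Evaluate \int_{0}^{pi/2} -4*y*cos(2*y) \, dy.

Integrate by parts once (u = y, dv = -4*cos(2*y) dy).
An antiderivative is F(y) = -2*y*sin(2*y) - cos(2*y).
Then F(pi/2) - F(0) = (1) - (-1) = 2.

2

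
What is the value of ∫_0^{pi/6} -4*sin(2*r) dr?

-1

An antiderivative is F(r) = 2*cos(2*r).
Then F(pi/6) - F(0) = (1) - (2) = -1.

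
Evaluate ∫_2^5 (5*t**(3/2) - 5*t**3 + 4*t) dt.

-2877/4 - 8*sqrt(2) + 50*sqrt(5)

By the power rule, an antiderivative is F(t) = 2*t**(5/2) - 5*t**4/4 + 2*t**2.
Then F(5) - F(2) = (-2925/4 + 50*sqrt(5)) - (-12 + 8*sqrt(2)) = -2877/4 - 8*sqrt(2) + 50*sqrt(5).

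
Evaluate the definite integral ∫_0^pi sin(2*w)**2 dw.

Use the identity sin^2(2*w) = (1 - cos(4*w))/2.
An antiderivative is F(w) = w/2 - sin(4*w)/8.
Then F(pi) - F(0) = (pi/2) - (0) = pi/2.

pi/2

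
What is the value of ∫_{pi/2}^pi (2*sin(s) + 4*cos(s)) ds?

-2

An antiderivative is F(s) = 4*sin(s) - 2*cos(s).
Then F(pi) - F(pi/2) = (2) - (4) = -2.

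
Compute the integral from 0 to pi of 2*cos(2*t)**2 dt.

Use the identity cos^2(2*t) = (1 + cos(4*t))/2.
An antiderivative is F(t) = t + sin(4*t)/4.
Then F(pi) - F(0) = (pi) - (0) = pi.

pi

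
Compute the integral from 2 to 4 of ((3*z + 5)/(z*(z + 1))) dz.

Factor the denominator: z**2 + z = (z + 1)z.
Partial fractions: (3*z + 5)/(z*(z + 1)) = -2/(z + 1) + 5/z.
An antiderivative is F(z) = 5*log(z) - 2*log(z + 1).
Then F(4) - F(2) = (-2*log(5) + 10*log(2)) - (log(32/9)) = -2*log(5) + 2*log(3) + 5*log(2).

-2*log(5) + 2*log(3) + 5*log(2)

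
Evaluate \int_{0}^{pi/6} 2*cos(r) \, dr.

1

An antiderivative is F(r) = 2*sin(r).
Then F(pi/6) - F(0) = (1) - (0) = 1.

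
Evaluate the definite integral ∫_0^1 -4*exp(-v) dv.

An antiderivative is F(v) = 4*exp(-v).
Then F(1) - F(0) = (4*exp(-1)) - (4) = -4 + 4*exp(-1).

-4 + 4*exp(-1)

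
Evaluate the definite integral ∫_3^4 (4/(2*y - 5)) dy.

An antiderivative is F(y) = 2*log(2*y - 5).
Then F(4) - F(3) = (log(9)) - (0) = log(9).

log(9)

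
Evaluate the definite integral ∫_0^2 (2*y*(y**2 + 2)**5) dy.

23296/3

Let u = y**2 + 2, so du = 2*y dy. When y = 0, u = 2; when y = 2, u = 6.
The integral becomes ∫ u**5 du from 2 to 6, with antiderivative u**6/6.
Back in y: F(y) = (y**2 + 2)**6/6.
Then F(2) - F(0) = (7776) - (32/3) = 23296/3.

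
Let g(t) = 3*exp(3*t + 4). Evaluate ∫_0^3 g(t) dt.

-exp(4) + exp(13)

Let u = 3*t + 4, so du = 3 dt. When t = 0, u = 4; when t = 3, u = 13.
The integral becomes ∫ exp(u) du from 4 to 13, with antiderivative exp(u).
Back in t: F(t) = exp(3*t + 4).
Then F(3) - F(0) = (exp(13)) - (exp(4)) = -exp(4) + exp(13).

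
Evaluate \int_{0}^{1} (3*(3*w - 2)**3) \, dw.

Let u = 3*w - 2, so du = 3 dw. When w = 0, u = -2; when w = 1, u = 1.
The integral becomes ∫ u**3 du from -2 to 1, with antiderivative u**4/4.
Back in w: F(w) = (3*w - 2)**4/4.
Then F(1) - F(0) = (1/4) - (4) = -15/4.

-15/4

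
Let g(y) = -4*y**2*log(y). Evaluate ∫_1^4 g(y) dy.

Integrate by parts once (u = ln y, dv = -4*y**2 dy).
An antiderivative is F(y) = -4*y**3*(3*log(y) - 1)/9.
Then F(4) - F(1) = (256/9 - 512*log(2)/3) - (4/9) = 28 - 512*log(2)/3.

28 - 512*log(2)/3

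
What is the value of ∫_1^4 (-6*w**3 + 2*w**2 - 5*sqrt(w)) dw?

By the power rule, an antiderivative is F(w) = -3*w**4/2 - 10*w**(3/2)/3 + 2*w**3/3.
Then F(4) - F(1) = (-368) - (-25/6) = -2183/6.

-2183/6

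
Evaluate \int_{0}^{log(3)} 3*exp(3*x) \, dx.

26

Let u = exp(x), so du = exp(x) dx. When x = 0, u = 1; when x = log(3), u = 3.
The integral becomes 3·∫ u**2 du from 1 to 3, with antiderivative u**3.
Back in x: F(x) = exp(3*x).
Then F(log(3)) - F(0) = (27) - (1) = 26.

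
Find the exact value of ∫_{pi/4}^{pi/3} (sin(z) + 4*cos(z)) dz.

An antiderivative is F(z) = 4*sin(z) - cos(z).
Then F(pi/3) - F(pi/4) = (-1/2 + 2*sqrt(3)) - (3*sqrt(2)/2) = -3*sqrt(2)/2 - 1/2 + 2*sqrt(3).

-3*sqrt(2)/2 - 1/2 + 2*sqrt(3)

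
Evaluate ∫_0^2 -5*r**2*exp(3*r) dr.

Integrate by parts twice (u = r^2, dv = -5*exp(3*r) dr).
An antiderivative is F(r) = (-45*r**2 + 30*r - 10)*exp(3*r)/27.
Then F(2) - F(0) = (-130*exp(6)/27) - (-10/27) = 10/27 - 130*exp(6)/27.

10/27 - 130*exp(6)/27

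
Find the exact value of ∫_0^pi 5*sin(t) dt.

An antiderivative is F(t) = -5*cos(t).
Then F(pi) - F(0) = (5) - (-5) = 10.

10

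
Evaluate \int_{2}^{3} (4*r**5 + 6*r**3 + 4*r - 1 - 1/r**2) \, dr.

By the power rule, an antiderivative is F(r) = 2*r**6/3 + 3*r**4/2 + 2*r**2 - r + 1/r.
Then F(3) - F(2) = (3737/6) - (439/6) = 1649/3.

1649/3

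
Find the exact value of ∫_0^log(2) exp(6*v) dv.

Let u = exp(v), so du = exp(v) dv. When v = 0, u = 1; when v = log(2), u = 2.
The integral becomes ∫ u**5 du from 1 to 2, with antiderivative u**6/6.
Back in v: F(v) = exp(6*v)/6.
Then F(log(2)) - F(0) = (32/3) - (1/6) = 21/2.

21/2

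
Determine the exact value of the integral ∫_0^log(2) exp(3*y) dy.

Let u = exp(y), so du = exp(y) dy. When y = 0, u = 1; when y = log(2), u = 2.
The integral becomes ∫ u**2 du from 1 to 2, with antiderivative u**3/3.
Back in y: F(y) = exp(3*y)/3.
Then F(log(2)) - F(0) = (8/3) - (1/3) = 7/3.

7/3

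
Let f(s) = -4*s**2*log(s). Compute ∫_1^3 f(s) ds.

Integrate by parts once (u = ln s, dv = -4*s**2 ds).
An antiderivative is F(s) = -4*s**3*(3*log(s) - 1)/9.
Then F(3) - F(1) = (12 - 36*log(3)) - (4/9) = 104/9 - 36*log(3).

104/9 - 36*log(3)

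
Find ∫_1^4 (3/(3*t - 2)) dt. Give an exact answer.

An antiderivative is F(t) = log(3*t - 2).
Then F(4) - F(1) = (log(10)) - (0) = log(10).

log(10)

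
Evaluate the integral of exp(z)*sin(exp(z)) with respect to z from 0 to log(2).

-cos(2) + cos(1)

Let u = exp(z), so du = exp(z) dz. When z = 0, u = 1; when z = log(2), u = 2.
The integral becomes ∫ sin(u) du from 1 to 2, with antiderivative -cos(u).
Back in z: F(z) = -cos(exp(z)).
Then F(log(2)) - F(0) = (-cos(2)) - (-cos(1)) = -cos(2) + cos(1).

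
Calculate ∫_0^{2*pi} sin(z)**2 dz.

pi

Use the identity sin^2(z) = (1 - cos(2*z))/2.
An antiderivative is F(z) = z/2 - sin(2*z)/4.
Then F(2*pi) - F(0) = (pi) - (0) = pi.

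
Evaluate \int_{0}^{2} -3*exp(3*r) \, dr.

An antiderivative is F(r) = -exp(3*r).
Then F(2) - F(0) = (-exp(6)) - (-1) = 1 - exp(6).

1 - exp(6)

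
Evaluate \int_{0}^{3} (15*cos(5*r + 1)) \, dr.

Let u = 5*r + 1, so du = 5 dr. When r = 0, u = 1; when r = 3, u = 16.
The integral becomes 3·∫ cos(u) du from 1 to 16, with antiderivative 3*sin(u).
Back in r: F(r) = 3*sin(5*r + 1).
Then F(3) - F(0) = (3*sin(16)) - (3*sin(1)) = -3*sin(1) + 3*sin(16).

-3*sin(1) + 3*sin(16)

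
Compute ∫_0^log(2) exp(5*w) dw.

Let u = exp(w), so du = exp(w) dw. When w = 0, u = 1; when w = log(2), u = 2.
The integral becomes ∫ u**4 du from 1 to 2, with antiderivative u**5/5.
Back in w: F(w) = exp(5*w)/5.
Then F(log(2)) - F(0) = (32/5) - (1/5) = 31/5.

31/5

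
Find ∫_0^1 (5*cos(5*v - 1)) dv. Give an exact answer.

Let u = 5*v - 1, so du = 5 dv. When v = 0, u = -1; when v = 1, u = 4.
The integral becomes ∫ cos(u) du from -1 to 4, with antiderivative sin(u).
Back in v: F(v) = sin(5*v - 1).
Then F(1) - F(0) = (sin(4)) - (-sin(1)) = sin(4) + sin(1).

sin(4) + sin(1)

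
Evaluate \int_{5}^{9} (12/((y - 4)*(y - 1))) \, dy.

Factor the denominator: y**2 - 5*y + 4 = (y - 1)(y - 4).
Partial fractions: 12/((y - 4)*(y - 1)) = -4/(y - 1) + 4/(y - 4).
An antiderivative is F(y) = 4*log(y - 4) - 4*log(y - 1).
Then F(9) - F(5) = (-12*log(2) + 4*log(5)) - (-8*log(2)) = -4*log(2) + 4*log(5).

-4*log(2) + 4*log(5)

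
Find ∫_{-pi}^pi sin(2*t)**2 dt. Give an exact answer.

pi

Use the identity sin^2(2*t) = (1 - cos(4*t))/2.
An antiderivative is F(t) = t/2 - sin(4*t)/8.
Then F(pi) - F(-pi) = (pi/2) - (-pi/2) = pi.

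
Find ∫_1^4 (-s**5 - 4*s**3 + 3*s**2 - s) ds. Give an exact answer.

-882

By the power rule, an antiderivative is F(s) = -s**6/6 - s**4 + s**3 - s**2/2.
Then F(4) - F(1) = (-2648/3) - (-2/3) = -882.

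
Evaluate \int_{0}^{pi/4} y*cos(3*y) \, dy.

-1/9 - sqrt(2)/18 + sqrt(2)*pi/24

Integrate by parts once (u = y, dv = cos(3*y) dy).
An antiderivative is F(y) = y*sin(3*y)/3 + cos(3*y)/9.
Then F(pi/4) - F(0) = (sqrt(2)*(-4 + 3*pi)/72) - (1/9) = -1/9 - sqrt(2)/18 + sqrt(2)*pi/24.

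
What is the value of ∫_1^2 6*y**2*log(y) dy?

-14/3 + 16*log(2)

Integrate by parts once (u = ln y, dv = 6*y**2 dy).
An antiderivative is F(y) = 2*y**3*(3*log(y) - 1)/3.
Then F(2) - F(1) = (-16/3 + 16*log(2)) - (-2/3) = -14/3 + 16*log(2).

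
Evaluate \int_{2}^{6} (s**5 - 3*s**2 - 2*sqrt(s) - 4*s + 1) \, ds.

-8*sqrt(6) + 8*sqrt(2)/3 + 22492/3

By the power rule, an antiderivative is F(s) = s**6/6 - 4*s**(3/2)/3 - s**3 - 2*s**2 + s.
Then F(6) - F(2) = (7494 - 8*sqrt(6)) - (-8*sqrt(2)/3 - 10/3) = -8*sqrt(6) + 8*sqrt(2)/3 + 22492/3.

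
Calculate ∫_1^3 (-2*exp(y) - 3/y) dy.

-2*exp(3) - log(27) + 2*exp(1)

An antiderivative is F(y) = -2*exp(y) - 3*log(y).
Then F(3) - F(1) = (-2*exp(3) - log(27)) - (-2*exp(1)) = -2*exp(3) - log(27) + 2*exp(1).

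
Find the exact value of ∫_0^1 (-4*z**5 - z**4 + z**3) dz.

-37/60

By the power rule, an antiderivative is F(z) = -2*z**6/3 - z**5/5 + z**4/4.
Then F(1) - F(0) = (-37/60) - (0) = -37/60.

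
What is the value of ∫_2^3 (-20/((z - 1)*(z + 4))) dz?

-8*log(2) - 4*log(3) + 4*log(7)

Factor the denominator: z**2 + 3*z - 4 = (z + 4)(z - 1).
Partial fractions: -20/((z - 1)*(z + 4)) = 4/(z + 4) - 4/(z - 1).
An antiderivative is F(z) = -4*log(z - 1) + 4*log(z + 4).
Then F(3) - F(2) = (-4*log(2) + 4*log(7)) - (4*log(2) + 4*log(3)) = -8*log(2) - 4*log(3) + 4*log(7).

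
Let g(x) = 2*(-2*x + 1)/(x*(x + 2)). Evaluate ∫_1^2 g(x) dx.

-9*log(2) + 5*log(3)

Factor the denominator: x**2 + 2*x = (x + 2)x.
Partial fractions: 2*(-2*x + 1)/(x*(x + 2)) = -5/(x + 2) + 1/x.
An antiderivative is F(x) = log(x) - 5*log(x + 2).
Then F(2) - F(1) = (-9*log(2)) - (-5*log(3)) = -9*log(2) + 5*log(3).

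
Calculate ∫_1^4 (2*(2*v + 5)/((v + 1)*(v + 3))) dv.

Factor the denominator: v**2 + 4*v + 3 = (v + 3)(v + 1).
Partial fractions: 2*(2*v + 5)/((v + 1)*(v + 3)) = 1/(v + 3) + 3/(v + 1).
An antiderivative is F(v) = 3*log(v + 1) + log(v + 3).
Then F(4) - F(1) = (log(7) + 3*log(5)) - (log(32)) = -5*log(2) + log(7) + 3*log(5).

-5*log(2) + log(7) + 3*log(5)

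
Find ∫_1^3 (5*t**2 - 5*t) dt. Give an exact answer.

70/3

By the power rule, an antiderivative is F(t) = 5*t**3/3 - 5*t**2/2.
Then F(3) - F(1) = (45/2) - (-5/6) = 70/3.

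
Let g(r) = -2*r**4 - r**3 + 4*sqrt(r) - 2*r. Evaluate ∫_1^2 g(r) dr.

By the power rule, an antiderivative is F(r) = -2*r**5/5 - r**4/4 + 8*r**(3/2)/3 - r**2.
Then F(2) - F(1) = (-104/5 + 16*sqrt(2)/3) - (61/60) = -1309/60 + 16*sqrt(2)/3.

-1309/60 + 16*sqrt(2)/3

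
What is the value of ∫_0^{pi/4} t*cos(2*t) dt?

Integrate by parts once (u = t, dv = cos(2*t) dt).
An antiderivative is F(t) = t*sin(2*t)/2 + cos(2*t)/4.
Then F(pi/4) - F(0) = (pi/8) - (1/4) = -1/4 + pi/8.

-1/4 + pi/8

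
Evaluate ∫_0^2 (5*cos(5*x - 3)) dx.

sin(3) + sin(7)

Let u = 5*x - 3, so du = 5 dx. When x = 0, u = -3; when x = 2, u = 7.
The integral becomes ∫ cos(u) du from -3 to 7, with antiderivative sin(u).
Back in x: F(x) = sin(5*x - 3).
Then F(2) - F(0) = (sin(7)) - (-sin(3)) = sin(3) + sin(7).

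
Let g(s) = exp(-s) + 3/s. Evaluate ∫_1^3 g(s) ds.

-exp(-3) + exp(-1) + 3*log(3)

An antiderivative is F(s) = 3*log(s) - exp(-s).
Then F(3) - F(1) = (-exp(-3) + 3*log(3)) - (-exp(-1)) = -exp(-3) + exp(-1) + 3*log(3).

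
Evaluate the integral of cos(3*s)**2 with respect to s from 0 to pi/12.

1/12 + pi/24

Use the identity cos^2(3*s) = (1 + cos(6*s))/2.
An antiderivative is F(s) = s/2 + sin(6*s)/12.
Then F(pi/12) - F(0) = (1/12 + pi/24) - (0) = 1/12 + pi/24.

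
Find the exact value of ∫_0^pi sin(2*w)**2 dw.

Use the identity sin^2(2*w) = (1 - cos(4*w))/2.
An antiderivative is F(w) = w/2 - sin(4*w)/8.
Then F(pi) - F(0) = (pi/2) - (0) = pi/2.

pi/2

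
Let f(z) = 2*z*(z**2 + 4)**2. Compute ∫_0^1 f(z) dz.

61/3

Let u = z**2 + 4, so du = 2*z dz. When z = 0, u = 4; when z = 1, u = 5.
The integral becomes ∫ u**2 du from 4 to 5, with antiderivative u**3/3.
Back in z: F(z) = (z**2 + 4)**3/3.
Then F(1) - F(0) = (125/3) - (64/3) = 61/3.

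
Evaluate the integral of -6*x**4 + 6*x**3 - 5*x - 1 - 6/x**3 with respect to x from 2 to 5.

By the power rule, an antiderivative is F(x) = -6*x**5/5 + 3*x**4/2 - 5*x**2/2 - x + 3/x**2.
Then F(5) - F(2) = (-71997/25) - (-513/20) = -285423/100.

-285423/100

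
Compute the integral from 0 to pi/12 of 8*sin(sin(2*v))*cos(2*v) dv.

4 - 4*cos(1/2)

Let u = sin(2*v), so du = 2*cos(2*v) dv. When v = 0, u = 0; when v = pi/12, u = 1/2.
The integral becomes 4·∫ sin(u) du from 0 to 1/2, with antiderivative -4*cos(u).
Back in v: F(v) = -4*cos(sin(2*v)).
Then F(pi/12) - F(0) = (-4*cos(1/2)) - (-4) = 4 - 4*cos(1/2).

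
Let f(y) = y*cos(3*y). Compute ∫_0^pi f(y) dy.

-2/9

Integrate by parts once (u = y, dv = cos(3*y) dy).
An antiderivative is F(y) = y*sin(3*y)/3 + cos(3*y)/9.
Then F(pi) - F(0) = (-1/9) - (1/9) = -2/9.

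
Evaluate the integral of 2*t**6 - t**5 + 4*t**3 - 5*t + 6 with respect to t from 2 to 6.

By the power rule, an antiderivative is F(t) = 2*t**7/7 - t**6/6 + t**4 - 5*t**2/2 + 6*t.
Then F(6) - F(2) = (514134/7) - (922/21) = 1541480/21.

1541480/21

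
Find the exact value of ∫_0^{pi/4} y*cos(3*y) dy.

Integrate by parts once (u = y, dv = cos(3*y) dy).
An antiderivative is F(y) = y*sin(3*y)/3 + cos(3*y)/9.
Then F(pi/4) - F(0) = (sqrt(2)*(-4 + 3*pi)/72) - (1/9) = -1/9 - sqrt(2)/18 + sqrt(2)*pi/24.

-1/9 - sqrt(2)/18 + sqrt(2)*pi/24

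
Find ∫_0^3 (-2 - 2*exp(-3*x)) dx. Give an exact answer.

An antiderivative is F(x) = -2*x + 2*exp(-3*x)/3.
Then F(3) - F(0) = (-6 + 2*exp(-9)/3) - (2/3) = -20/3 + 2*exp(-9)/3.

-20/3 + 2*exp(-9)/3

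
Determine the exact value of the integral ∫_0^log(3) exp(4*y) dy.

20

Let u = exp(y), so du = exp(y) dy. When y = 0, u = 1; when y = log(3), u = 3.
The integral becomes ∫ u**3 du from 1 to 3, with antiderivative u**4/4.
Back in y: F(y) = exp(4*y)/4.
Then F(log(3)) - F(0) = (81/4) - (1/4) = 20.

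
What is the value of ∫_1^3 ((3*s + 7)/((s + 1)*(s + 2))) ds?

Factor the denominator: s**2 + 3*s + 2 = (s + 2)(s + 1).
Partial fractions: (3*s + 7)/((s + 1)*(s + 2)) = -1/(s + 2) + 4/(s + 1).
An antiderivative is F(s) = 4*log(s + 1) - log(s + 2).
Then F(3) - F(1) = (-log(5) + 8*log(2)) - (log(16/3)) = log(48/5).

log(48/5)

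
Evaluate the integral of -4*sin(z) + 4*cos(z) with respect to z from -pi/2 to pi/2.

8

An antiderivative is F(z) = 4*sin(z) + 4*cos(z).
Then F(pi/2) - F(-pi/2) = (4) - (-4) = 8.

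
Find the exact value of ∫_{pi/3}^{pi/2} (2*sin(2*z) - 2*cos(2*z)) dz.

1/2 + sqrt(3)/2

An antiderivative is F(z) = -sin(2*z) - cos(2*z).
Then F(pi/2) - F(pi/3) = (1) - (1/2 - sqrt(3)/2) = 1/2 + sqrt(3)/2.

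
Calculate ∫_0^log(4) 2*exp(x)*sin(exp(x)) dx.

2*cos(1) - 2*cos(4)

Let u = exp(x), so du = exp(x) dx. When x = 0, u = 1; when x = log(4), u = 4.
The integral becomes 2·∫ sin(u) du from 1 to 4, with antiderivative -2*cos(u).
Back in x: F(x) = -2*cos(exp(x)).
Then F(log(4)) - F(0) = (-2*cos(4)) - (-2*cos(1)) = 2*cos(1) - 2*cos(4).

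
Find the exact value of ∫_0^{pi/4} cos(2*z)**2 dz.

Use the identity cos^2(2*z) = (1 + cos(4*z))/2.
An antiderivative is F(z) = z/2 + sin(4*z)/8.
Then F(pi/4) - F(0) = (pi/8) - (0) = pi/8.

pi/8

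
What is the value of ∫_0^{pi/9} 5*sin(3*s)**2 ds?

-5*sqrt(3)/24 + 5*pi/18

Use the identity sin^2(3*s) = (1 - cos(6*s))/2.
An antiderivative is F(s) = 5*s/2 - 5*sin(6*s)/12.
Then F(pi/9) - F(0) = (-5*sqrt(3)/24 + 5*pi/18) - (0) = -5*sqrt(3)/24 + 5*pi/18.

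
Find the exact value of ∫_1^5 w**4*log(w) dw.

-3124/25 + 625*log(5)

Integrate by parts once (u = ln w, dv = w**4 dw).
An antiderivative is F(w) = w**5*(5*log(w) - 1)/25.
Then F(5) - F(1) = (-125 + 625*log(5)) - (-1/25) = -3124/25 + 625*log(5).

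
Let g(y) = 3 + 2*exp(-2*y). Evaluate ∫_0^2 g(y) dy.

7 - exp(-4)

An antiderivative is F(y) = 3*y - exp(-2*y).
Then F(2) - F(0) = (6 - exp(-4)) - (-1) = 7 - exp(-4).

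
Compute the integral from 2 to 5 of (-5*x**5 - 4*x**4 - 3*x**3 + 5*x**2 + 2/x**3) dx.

-392586/25

By the power rule, an antiderivative is F(x) = -5*x**6/6 - 4*x**5/5 - 3*x**4/4 + 5*x**3/3 - 1/x**2.
Then F(5) - F(2) = (-1578129/100) - (-1557/20) = -392586/25.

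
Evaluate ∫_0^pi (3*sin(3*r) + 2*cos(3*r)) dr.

2

An antiderivative is F(r) = 2*sin(3*r)/3 - cos(3*r).
Then F(pi) - F(0) = (1) - (-1) = 2.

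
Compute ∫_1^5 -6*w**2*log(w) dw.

248/3 - 250*log(5)

Integrate by parts once (u = ln w, dv = -6*w**2 dw).
An antiderivative is F(w) = -2*w**3*(3*log(w) - 1)/3.
Then F(5) - F(1) = (250/3 - 250*log(5)) - (2/3) = 248/3 - 250*log(5).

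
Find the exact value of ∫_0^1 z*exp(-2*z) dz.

(-3 + exp(2))*exp(-2)/4

Integrate by parts once (u = z, dv = exp(-2*z) dz).
An antiderivative is F(z) = (-2*z - 1)*exp(-2*z)/4.
Then F(1) - F(0) = (-3*exp(-2)/4) - (-1/4) = (-3 + exp(2))*exp(-2)/4.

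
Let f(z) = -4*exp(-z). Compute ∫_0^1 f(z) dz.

-4 + 4*exp(-1)

An antiderivative is F(z) = 4*exp(-z).
Then F(1) - F(0) = (4*exp(-1)) - (4) = -4 + 4*exp(-1).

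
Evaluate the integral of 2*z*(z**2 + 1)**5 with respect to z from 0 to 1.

21/2

Let u = z**2 + 1, so du = 2*z dz. When z = 0, u = 1; when z = 1, u = 2.
The integral becomes ∫ u**5 du from 1 to 2, with antiderivative u**6/6.
Back in z: F(z) = (z**2 + 1)**6/6.
Then F(1) - F(0) = (32/3) - (1/6) = 21/2.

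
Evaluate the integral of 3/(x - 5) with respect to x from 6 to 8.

log(27)

An antiderivative is F(x) = 3*log(x - 5).
Then F(8) - F(6) = (log(27)) - (0) = log(27).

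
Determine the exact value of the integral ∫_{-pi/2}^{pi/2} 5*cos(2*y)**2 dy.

5*pi/2

Use the identity cos^2(2*y) = (1 + cos(4*y))/2.
An antiderivative is F(y) = 5*y/2 + 5*sin(4*y)/8.
Then F(pi/2) - F(-pi/2) = (5*pi/4) - (-5*pi/4) = 5*pi/2.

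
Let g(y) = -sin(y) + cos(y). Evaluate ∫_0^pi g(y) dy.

-2

An antiderivative is F(y) = sin(y) + cos(y).
Then F(pi) - F(0) = (-1) - (1) = -2.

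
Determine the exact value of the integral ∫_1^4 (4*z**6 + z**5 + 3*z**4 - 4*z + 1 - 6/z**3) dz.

By the power rule, an antiderivative is F(z) = 4*z**7/7 + z**6/6 + 3*z**5/5 - 2*z**2 + z + 3/z**2.
Then F(4) - F(1) = (17860987/1680) - (701/210) = 5951793/560.

5951793/560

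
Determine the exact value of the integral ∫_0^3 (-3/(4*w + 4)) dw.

-3*log(2)/2

An antiderivative is F(w) = -3*log(4*w + 4)/4.
Then F(3) - F(0) = (-log(8)) - (-3*log(2)/2) = -3*log(2)/2.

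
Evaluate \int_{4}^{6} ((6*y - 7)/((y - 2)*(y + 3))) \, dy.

Factor the denominator: y**2 + y - 6 = (y + 3)(y - 2).
Partial fractions: (6*y - 7)/((y - 2)*(y + 3)) = 5/(y + 3) + 1/(y - 2).
An antiderivative is F(y) = log(y - 2) + 5*log(y + 3).
Then F(6) - F(4) = (2*log(2) + 10*log(3)) - (log(2) + 5*log(7)) = -5*log(7) + log(2) + 10*log(3).

-5*log(7) + log(2) + 10*log(3)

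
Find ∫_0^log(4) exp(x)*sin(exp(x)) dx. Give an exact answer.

cos(1) - cos(4)

Let u = exp(x), so du = exp(x) dx. When x = 0, u = 1; when x = log(4), u = 4.
The integral becomes ∫ sin(u) du from 1 to 4, with antiderivative -cos(u).
Back in x: F(x) = -cos(exp(x)).
Then F(log(4)) - F(0) = (-cos(4)) - (-cos(1)) = cos(1) - cos(4).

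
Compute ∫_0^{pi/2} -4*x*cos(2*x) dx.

2

Integrate by parts once (u = x, dv = -4*cos(2*x) dx).
An antiderivative is F(x) = -2*x*sin(2*x) - cos(2*x).
Then F(pi/2) - F(0) = (1) - (-1) = 2.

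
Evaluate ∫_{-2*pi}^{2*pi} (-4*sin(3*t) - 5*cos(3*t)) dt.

0

An antiderivative is F(t) = -5*sin(3*t)/3 + 4*cos(3*t)/3.
Then F(2*pi) - F(-2*pi) = (4/3) - (4/3) = 0.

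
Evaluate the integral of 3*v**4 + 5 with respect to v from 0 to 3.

By the power rule, an antiderivative is F(v) = 3*v**5/5 + 5*v.
Then F(3) - F(0) = (804/5) - (0) = 804/5.

804/5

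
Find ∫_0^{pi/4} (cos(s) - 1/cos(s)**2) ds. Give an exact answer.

An antiderivative is F(s) = sin(s) - tan(s).
Then F(pi/4) - F(0) = (-1 + sqrt(2)/2) - (0) = -1 + sqrt(2)/2.

-1 + sqrt(2)/2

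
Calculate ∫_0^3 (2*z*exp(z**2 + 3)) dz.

-exp(3) + exp(12)

Let u = z**2 + 3, so du = 2*z dz. When z = 0, u = 3; when z = 3, u = 12.
The integral becomes ∫ exp(u) du from 3 to 12, with antiderivative exp(u).
Back in z: F(z) = exp(z**2 + 3).
Then F(3) - F(0) = (exp(12)) - (exp(3)) = -exp(3) + exp(12).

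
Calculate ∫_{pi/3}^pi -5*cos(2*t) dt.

An antiderivative is F(t) = -5*sin(2*t)/2.
Then F(pi) - F(pi/3) = (0) - (-5*sqrt(3)/4) = 5*sqrt(3)/4.

5*sqrt(3)/4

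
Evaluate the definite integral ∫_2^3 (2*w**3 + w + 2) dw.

By the power rule, an antiderivative is F(w) = w**4/2 + w**2/2 + 2*w.
Then F(3) - F(2) = (51) - (14) = 37.

37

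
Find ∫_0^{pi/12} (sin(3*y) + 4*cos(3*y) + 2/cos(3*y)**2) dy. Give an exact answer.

sqrt(2)/2 + 1

An antiderivative is F(y) = 4*sin(3*y)/3 - cos(3*y)/3 + 2*tan(3*y)/3.
Then F(pi/12) - F(0) = (2/3 + sqrt(2)/2) - (-1/3) = sqrt(2)/2 + 1.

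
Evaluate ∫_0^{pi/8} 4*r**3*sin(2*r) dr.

Integrate by parts 3 times (u = r^3, dv = 4*sin(2*r) dr).
An antiderivative is F(r) = -2*r**3*cos(2*r) + 3*r**2*sin(2*r) + 3*r*cos(2*r) - 3*sin(2*r)/2.
Then F(pi/8) - F(0) = (sqrt(2)*(-384 - pi**3 + 12*pi**2 + 96*pi)/512) - (0) = sqrt(2)*(-384 - pi**3 + 12*pi**2 + 96*pi)/512.

sqrt(2)*(-384 - pi**3 + 12*pi**2 + 96*pi)/512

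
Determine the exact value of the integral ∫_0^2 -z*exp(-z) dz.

-1 + 3*exp(-2)

Integrate by parts once (u = z, dv = -exp(-z) dz).
An antiderivative is F(z) = (z + 1)*exp(-z).
Then F(2) - F(0) = (3*exp(-2)) - (1) = -1 + 3*exp(-2).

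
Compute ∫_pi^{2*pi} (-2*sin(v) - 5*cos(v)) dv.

An antiderivative is F(v) = -5*sin(v) + 2*cos(v).
Then F(2*pi) - F(pi) = (2) - (-2) = 4.

4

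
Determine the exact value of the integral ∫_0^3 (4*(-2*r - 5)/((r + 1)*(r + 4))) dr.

Factor the denominator: r**2 + 5*r + 4 = (r + 4)(r + 1).
Partial fractions: 4*(-2*r - 5)/((r + 1)*(r + 4)) = -4/(r + 4) - 4/(r + 1).
An antiderivative is F(r) = -4*log(r + 1) - 4*log(r + 4).
Then F(3) - F(0) = (-4*log(7) - 8*log(2)) - (-8*log(2)) = -4*log(7).

-4*log(7)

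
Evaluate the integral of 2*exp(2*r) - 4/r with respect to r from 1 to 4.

An antiderivative is F(r) = exp(2*r) - 4*log(r).
Then F(4) - F(1) = (-8*log(2) + exp(8)) - (exp(2)) = -exp(2) - 8*log(2) + exp(8).

-exp(2) - 8*log(2) + exp(8)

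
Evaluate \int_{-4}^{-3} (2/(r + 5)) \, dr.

log(4)

An antiderivative is F(r) = 2*log(r + 5).
Then F(-3) - F(-4) = (log(4)) - (0) = log(4).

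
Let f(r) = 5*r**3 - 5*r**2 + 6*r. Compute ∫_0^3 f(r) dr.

333/4

By the power rule, an antiderivative is F(r) = 5*r**4/4 - 5*r**3/3 + 3*r**2.
Then F(3) - F(0) = (333/4) - (0) = 333/4.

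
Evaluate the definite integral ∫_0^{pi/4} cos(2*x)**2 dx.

pi/8

Use the identity cos^2(2*x) = (1 + cos(4*x))/2.
An antiderivative is F(x) = x/2 + sin(4*x)/8.
Then F(pi/4) - F(0) = (pi/8) - (0) = pi/8.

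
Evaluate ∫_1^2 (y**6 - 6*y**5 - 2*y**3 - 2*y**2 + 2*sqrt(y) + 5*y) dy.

-356/7 + 8*sqrt(2)/3

By the power rule, an antiderivative is F(y) = y**7/7 - y**6 - y**4/2 + 4*y**(3/2)/3 - 2*y**3/3 + 5*y**2/2.
Then F(2) - F(1) = (-1030/21 + 8*sqrt(2)/3) - (38/21) = -356/7 + 8*sqrt(2)/3.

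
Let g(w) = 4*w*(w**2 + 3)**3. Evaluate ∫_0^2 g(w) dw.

Let u = w**2 + 3, so du = 2*w dw. When w = 0, u = 3; when w = 2, u = 7.
The integral becomes 2·∫ u**3 du from 3 to 7, with antiderivative u**4/2.
Back in w: F(w) = (w**2 + 3)**4/2.
Then F(2) - F(0) = (2401/2) - (81/2) = 1160.

1160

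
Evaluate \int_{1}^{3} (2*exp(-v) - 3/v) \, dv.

An antiderivative is F(v) = -3*log(v) - 2*exp(-v).
Then F(3) - F(1) = (-3*log(3) - 2*exp(-3)) - (-2*exp(-1)) = -3*log(3) - 2*exp(-3) + 2*exp(-1).

-3*log(3) - 2*exp(-3) + 2*exp(-1)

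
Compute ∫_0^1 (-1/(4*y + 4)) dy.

-log(2)/4

An antiderivative is F(y) = -log(4*y + 4)/4.
Then F(1) - F(0) = (-3*log(2)/4) - (-log(2)/2) = -log(2)/4.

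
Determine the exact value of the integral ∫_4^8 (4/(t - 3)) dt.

4*log(5)

An antiderivative is F(t) = 4*log(t - 3).
Then F(8) - F(4) = (4*log(5)) - (0) = 4*log(5).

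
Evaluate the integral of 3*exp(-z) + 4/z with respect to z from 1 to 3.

An antiderivative is F(z) = 4*log(z) - 3*exp(-z).
Then F(3) - F(1) = (-3*exp(-3) + 4*log(3)) - (-3*exp(-1)) = -3*exp(-3) + 3*exp(-1) + 4*log(3).

-3*exp(-3) + 3*exp(-1) + 4*log(3)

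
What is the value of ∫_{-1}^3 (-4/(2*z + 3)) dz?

-log(81)

An antiderivative is F(z) = -2*log(2*z + 3).
Then F(3) - F(-1) = (-log(81)) - (0) = -log(81).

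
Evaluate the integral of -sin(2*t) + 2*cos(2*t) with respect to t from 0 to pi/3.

An antiderivative is F(t) = sin(2*t) + cos(2*t)/2.
Then F(pi/3) - F(0) = (-1/4 + sqrt(3)/2) - (1/2) = -3/4 + sqrt(3)/2.

-3/4 + sqrt(3)/2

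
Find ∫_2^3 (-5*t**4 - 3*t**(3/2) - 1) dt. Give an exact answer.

By the power rule, an antiderivative is F(t) = -6*t**(5/2)/5 - t**5 - t.
Then F(3) - F(2) = (-246 - 54*sqrt(3)/5) - (-34 - 24*sqrt(2)/5) = -212 - 54*sqrt(3)/5 + 24*sqrt(2)/5.

-212 - 54*sqrt(3)/5 + 24*sqrt(2)/5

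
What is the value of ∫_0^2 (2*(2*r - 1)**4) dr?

Let u = 2*r - 1, so du = 2 dr. When r = 0, u = -1; when r = 2, u = 3.
The integral becomes ∫ u**4 du from -1 to 3, with antiderivative u**5/5.
Back in r: F(r) = (2*r - 1)**5/5.
Then F(2) - F(0) = (243/5) - (-1/5) = 244/5.

244/5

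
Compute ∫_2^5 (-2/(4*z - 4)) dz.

An antiderivative is F(z) = -log(4*z - 4)/2.
Then F(5) - F(2) = (-log(4)) - (-log(2)) = -log(2).

-log(2)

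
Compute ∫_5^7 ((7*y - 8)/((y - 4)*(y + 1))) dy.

Factor the denominator: y**2 - 3*y - 4 = (y + 1)(y - 4).
Partial fractions: (7*y - 8)/((y - 4)*(y + 1)) = 3/(y + 1) + 4/(y - 4).
An antiderivative is F(y) = 4*log(y - 4) + 3*log(y + 1).
Then F(7) - F(5) = (4*log(3) + 9*log(2)) - (3*log(2) + 3*log(3)) = log(3) + 6*log(2).

log(3) + 6*log(2)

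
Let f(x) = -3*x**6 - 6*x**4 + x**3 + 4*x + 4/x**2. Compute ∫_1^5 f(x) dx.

By the power rule, an antiderivative is F(x) = -3*x**7/7 - 6*x**5/5 + x**4/4 + 2*x**2 - 4/x.
Then F(5) - F(1) = (-5183737/140) - (-473/140) = -1295816/35.

-1295816/35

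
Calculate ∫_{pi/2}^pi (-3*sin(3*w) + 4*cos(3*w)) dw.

1/3

An antiderivative is F(w) = 4*sin(3*w)/3 + cos(3*w).
Then F(pi) - F(pi/2) = (-1) - (-4/3) = 1/3.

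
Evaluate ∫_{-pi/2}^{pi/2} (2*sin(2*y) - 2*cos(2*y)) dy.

0

An antiderivative is F(y) = -sin(2*y) - cos(2*y).
Then F(pi/2) - F(-pi/2) = (1) - (1) = 0.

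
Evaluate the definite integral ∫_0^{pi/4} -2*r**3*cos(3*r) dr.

Integrate by parts 3 times (u = r^3, dv = -2*cos(3*r) dr).
An antiderivative is F(r) = -2*r**3*sin(3*r)/3 - 2*r**2*cos(3*r)/3 + 4*r*sin(3*r)/9 + 4*cos(3*r)/27.
Then F(pi/4) - F(0) = (sqrt(2)*(-9*pi**3 - 128 + 96*pi + 36*pi**2)/1728) - (4/27) = -sqrt(2)*pi**3/192 - 4/27 - 2*sqrt(2)/27 + sqrt(2)*pi/18 + sqrt(2)*pi**2/48.

-sqrt(2)*pi**3/192 - 4/27 - 2*sqrt(2)/27 + sqrt(2)*pi/18 + sqrt(2)*pi**2/48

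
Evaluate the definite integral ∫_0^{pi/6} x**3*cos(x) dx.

-3*sqrt(3) - pi/2 + pi**3/432 + sqrt(3)*pi**2/24 + 6

Integrate by parts 3 times (u = x^3, dv = cos(x) dx).
An antiderivative is F(x) = x**3*sin(x) + 3*x**2*cos(x) - 6*x*sin(x) - 6*cos(x).
Then F(pi/6) - F(0) = (-3*sqrt(3) - pi/2 + pi**3/432 + sqrt(3)*pi**2/24) - (-6) = -3*sqrt(3) - pi/2 + pi**3/432 + sqrt(3)*pi**2/24 + 6.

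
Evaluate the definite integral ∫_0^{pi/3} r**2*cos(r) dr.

-sqrt(3) + sqrt(3)*pi**2/18 + pi/3

Integrate by parts twice (u = r^2, dv = cos(r) dr).
An antiderivative is F(r) = r**2*sin(r) + 2*r*cos(r) - 2*sin(r).
Then F(pi/3) - F(0) = (-sqrt(3) + sqrt(3)*pi**2/18 + pi/3) - (0) = -sqrt(3) + sqrt(3)*pi**2/18 + pi/3.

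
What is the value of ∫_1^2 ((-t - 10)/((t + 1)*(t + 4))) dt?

log(32/75)

Factor the denominator: t**2 + 5*t + 4 = (t + 4)(t + 1).
Partial fractions: (-t - 10)/((t + 1)*(t + 4)) = 2/(t + 4) - 3/(t + 1).
An antiderivative is F(t) = -3*log(t + 1) + 2*log(t + 4).
Then F(2) - F(1) = (log(4/3)) - (log(25/8)) = log(32/75).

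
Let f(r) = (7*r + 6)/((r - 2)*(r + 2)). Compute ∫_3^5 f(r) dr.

Factor the denominator: r**2 - 4 = (r + 2)(r - 2).
Partial fractions: (7*r + 6)/((r - 2)*(r + 2)) = 2/(r + 2) + 5/(r - 2).
An antiderivative is F(r) = 5*log(r - 2) + 2*log(r + 2).
Then F(5) - F(3) = (2*log(7) + 5*log(3)) - (log(25)) = -2*log(5) + 2*log(7) + 5*log(3).

-2*log(5) + 2*log(7) + 5*log(3)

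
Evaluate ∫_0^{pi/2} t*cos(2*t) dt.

-1/2

Integrate by parts once (u = t, dv = cos(2*t) dt).
An antiderivative is F(t) = t*sin(2*t)/2 + cos(2*t)/4.
Then F(pi/2) - F(0) = (-1/4) - (1/4) = -1/2.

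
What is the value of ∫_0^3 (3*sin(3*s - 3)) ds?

Let u = 3*s - 3, so du = 3 ds. When s = 0, u = -3; when s = 3, u = 6.
The integral becomes ∫ sin(u) du from -3 to 6, with antiderivative -cos(u).
Back in s: F(s) = -cos(3*s - 3).
Then F(3) - F(0) = (-cos(6)) - (-cos(3)) = cos(3) - cos(6).

cos(3) - cos(6)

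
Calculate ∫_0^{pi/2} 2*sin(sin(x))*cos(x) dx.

2 - 2*cos(1)

Let u = sin(x), so du = cos(x) dx. When x = 0, u = 0; when x = pi/2, u = 1.
The integral becomes 2·∫ sin(u) du from 0 to 1, with antiderivative -2*cos(u).
Back in x: F(x) = -2*cos(sin(x)).
Then F(pi/2) - F(0) = (-2*cos(1)) - (-2) = 2 - 2*cos(1).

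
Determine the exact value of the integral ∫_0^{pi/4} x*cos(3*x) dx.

Integrate by parts once (u = x, dv = cos(3*x) dx).
An antiderivative is F(x) = x*sin(3*x)/3 + cos(3*x)/9.
Then F(pi/4) - F(0) = (sqrt(2)*(-4 + 3*pi)/72) - (1/9) = -1/9 - sqrt(2)/18 + sqrt(2)*pi/24.

-1/9 - sqrt(2)/18 + sqrt(2)*pi/24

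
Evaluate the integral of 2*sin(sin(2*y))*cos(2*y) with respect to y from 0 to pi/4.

1 - cos(1)

Let u = sin(2*y), so du = 2*cos(2*y) dy. When y = 0, u = 0; when y = pi/4, u = 1.
The integral becomes ∫ sin(u) du from 0 to 1, with antiderivative -cos(u).
Back in y: F(y) = -cos(sin(2*y)).
Then F(pi/4) - F(0) = (-cos(1)) - (-1) = 1 - cos(1).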